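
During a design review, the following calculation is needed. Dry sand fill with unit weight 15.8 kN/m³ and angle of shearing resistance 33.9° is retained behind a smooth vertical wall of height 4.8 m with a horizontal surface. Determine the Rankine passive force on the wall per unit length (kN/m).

K_p = tan²(45° + φ/2) = 3.522.
P_p = ½ K_p γ H² = 0.5 × 3.522 × 15.8 × 4.8² = 641.1 kN/m.

641 kN/m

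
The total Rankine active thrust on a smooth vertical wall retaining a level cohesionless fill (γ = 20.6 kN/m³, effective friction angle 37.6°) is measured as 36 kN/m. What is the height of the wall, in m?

3.80 m

K_a = 0.2421. P_a = ½ K_a γ H² ⇒ H = √(2P_a/(K_a γ)).
H = √(2×36/(0.2421×20.6)) = 3.799 m.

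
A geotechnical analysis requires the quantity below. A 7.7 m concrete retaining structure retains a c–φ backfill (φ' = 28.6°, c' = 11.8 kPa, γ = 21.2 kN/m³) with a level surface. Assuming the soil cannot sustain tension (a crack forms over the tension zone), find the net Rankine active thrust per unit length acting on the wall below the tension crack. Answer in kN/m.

K_a = 0.3525; √K_a = 0.5938.
Tension-crack depth z_c = 2c/(γ√K_a) = 2×11.8/(21.2×0.5938) = 1.875 m.
σ_a at base = K_a γ H − 2c√K_a = 0.3525×21.2×7.7 − 2×11.8×0.5938 = 43.54 kPa.
P_a = ½ × 43.54 × (H − z_c) = 0.5×43.54×5.825 = 126.8 kN/m.

127 kN/m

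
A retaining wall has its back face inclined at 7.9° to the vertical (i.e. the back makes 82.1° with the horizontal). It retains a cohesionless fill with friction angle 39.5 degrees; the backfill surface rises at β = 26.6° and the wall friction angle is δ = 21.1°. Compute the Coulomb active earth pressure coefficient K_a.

K_a = sin²(α+φ) / [sin²α · sin(α−δ) · (1 + √{sin(φ+δ)sin(φ−β) / (sin(α−δ)sin(α+β))})²].
With α = 82.1°, φ = 39.5°, δ = 21.1°, β = 26.6°: K_a = 0.3836.

0.384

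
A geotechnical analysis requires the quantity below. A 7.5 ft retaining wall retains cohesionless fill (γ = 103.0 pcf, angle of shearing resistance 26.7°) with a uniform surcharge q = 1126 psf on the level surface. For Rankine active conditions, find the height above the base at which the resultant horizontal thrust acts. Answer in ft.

K_a = 0.3800.
Triangular part P₁ = ½K_aγH² = 1101 at H/3 = 2.500 ft; rectangular part P₂ = K_a q H = 3209 at H/2 = 3.750 ft.
ȳ = (P₁·2.500 + P₂·3.750)/(P₁+P₂) = 3.431 ft.

3.43 ft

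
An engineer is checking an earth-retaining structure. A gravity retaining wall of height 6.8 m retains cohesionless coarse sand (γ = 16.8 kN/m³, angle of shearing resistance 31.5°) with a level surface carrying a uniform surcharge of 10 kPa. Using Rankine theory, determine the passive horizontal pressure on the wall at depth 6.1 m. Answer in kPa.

K_p = (1 + sin φ)/(1 − sin φ) = 3.188.
σ_v = γz + q = 16.8 × 6.1 + 10 = 112.5 kPa.
σ_h = K_p σ_v = 3.188 × 112.5 = 358.6 kPa.

359 kPa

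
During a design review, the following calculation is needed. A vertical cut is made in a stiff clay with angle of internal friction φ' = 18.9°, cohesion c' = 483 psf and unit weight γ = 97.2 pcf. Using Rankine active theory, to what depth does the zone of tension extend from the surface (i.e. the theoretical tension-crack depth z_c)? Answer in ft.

13.9 ft

K_a = tan²(45° − 18.9°/2) = 0.5107; √K_a = 0.7146.
The active pressure is zero where K_a γ z = 2c√K_a, so z_c = 2c/(γ√K_a) = 2×483/(97.2×0.7146) = 13.91 ft.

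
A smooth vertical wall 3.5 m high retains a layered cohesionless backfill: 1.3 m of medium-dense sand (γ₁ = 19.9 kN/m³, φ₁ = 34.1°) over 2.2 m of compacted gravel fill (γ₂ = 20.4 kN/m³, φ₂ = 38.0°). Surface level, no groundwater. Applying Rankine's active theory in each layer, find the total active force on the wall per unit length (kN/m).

30.0 kN/m

K_a1 = tan²(45°−34.1°/2) = 0.2815; K_a2 = tan²(45°−38.0°/2) = 0.2379.
Layer 1: σ at base = K_a1 γ₁ h₁ = 7.283 kPa; P₁ = ½×7.283×1.3 = 4.734.
Layer 2: σ_v at top = γ₁h₁ = 25.87; σ_h top = K_a2×25.87 = 6.154; σ_h base = K_a2×(25.87+20.4×2.2) = 16.83.
P₂ = ½(6.154+16.83)×2.2 = 25.28. Total P_a = 4.734+25.28 = 30.02 kN/m.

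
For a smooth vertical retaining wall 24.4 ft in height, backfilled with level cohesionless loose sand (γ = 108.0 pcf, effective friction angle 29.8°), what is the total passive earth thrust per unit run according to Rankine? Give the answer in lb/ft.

95700 lb/ft

K_p = tan²(45° + φ/2) = 2.976.
P_p = ½ K_p γ H² = 0.5 × 2.976 × 108.0 × 24.4² = 95670 lb/ft.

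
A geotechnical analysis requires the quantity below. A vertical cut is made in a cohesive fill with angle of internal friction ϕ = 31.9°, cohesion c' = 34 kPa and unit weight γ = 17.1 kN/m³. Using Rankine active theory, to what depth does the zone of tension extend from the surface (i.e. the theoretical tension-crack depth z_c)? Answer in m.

K_a = tan²(45° − 31.9°/2) = 0.3085; √K_a = 0.5555.
The active pressure is zero where K_a γ z = 2c√K_a, so z_c = 2c/(γ√K_a) = 2×34/(17.1×0.5555) = 7.159 m.

7.16 m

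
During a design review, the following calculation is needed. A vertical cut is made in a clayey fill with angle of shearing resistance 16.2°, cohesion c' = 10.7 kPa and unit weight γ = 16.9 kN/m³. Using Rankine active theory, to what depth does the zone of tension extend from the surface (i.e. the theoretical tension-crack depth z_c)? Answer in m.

K_a = tan²(45° − 16.2°/2) = 0.5637; √K_a = 0.7508.
The active pressure is zero where K_a γ z = 2c√K_a, so z_c = 2c/(γ√K_a) = 2×10.7/(16.9×0.7508) = 1.687 m.

1.69 m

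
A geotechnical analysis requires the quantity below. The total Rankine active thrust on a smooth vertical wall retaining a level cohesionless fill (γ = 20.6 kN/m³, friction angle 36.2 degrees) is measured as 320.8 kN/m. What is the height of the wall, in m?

11.0 m

K_a = 0.2574. P_a = ½ K_a γ H² ⇒ H = √(2P_a/(K_a γ)).
H = √(2×320.8/(0.2574×20.6)) = 11.00 m.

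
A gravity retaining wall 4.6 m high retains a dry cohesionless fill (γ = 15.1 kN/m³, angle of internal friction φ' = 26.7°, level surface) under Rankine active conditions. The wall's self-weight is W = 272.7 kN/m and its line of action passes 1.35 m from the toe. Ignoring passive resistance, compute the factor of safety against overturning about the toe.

3.96

K_a = tan²(45° − 26.7°/2) = 0.3800.
P_a = ½K_aγH² = 0.5×0.3800×15.1×4.6² = 60.70 kN/m, acting at H/3 = 1.533 m above the base.
Overturning moment M_o = P_a × H/3 = 60.70 × 1.533 = 93.08.
Resisting moment M_r = W × 1.35 = 272.7 × 1.35 = 368.1.
FS_overturning = M_r/M_o = 368.1/93.08 = 3.955.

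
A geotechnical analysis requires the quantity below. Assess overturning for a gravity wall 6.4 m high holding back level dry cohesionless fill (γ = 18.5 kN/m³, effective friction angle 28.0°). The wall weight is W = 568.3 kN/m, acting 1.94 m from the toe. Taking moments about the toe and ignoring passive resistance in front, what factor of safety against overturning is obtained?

K_a = tan²(45° − 28.0°/2) = 0.3610.
P_a = ½K_aγH² = 0.5×0.3610×18.5×6.4² = 136.8 kN/m, acting at H/3 = 2.133 m above the base.
Overturning moment M_o = P_a × H/3 = 136.8 × 2.133 = 291.8.
Resisting moment M_r = W × 1.94 = 568.3 × 1.94 = 1103.
FS_overturning = M_r/M_o = 1103/291.8 = 3.778.

3.78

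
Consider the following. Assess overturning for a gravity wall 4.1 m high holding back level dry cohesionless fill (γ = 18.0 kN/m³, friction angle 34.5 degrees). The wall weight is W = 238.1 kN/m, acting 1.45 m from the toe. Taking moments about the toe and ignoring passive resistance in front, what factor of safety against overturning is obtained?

K_a = tan²(45° − 34.5°/2) = 0.2768.
P_a = ½K_aγH² = 0.5×0.2768×18.0×4.1² = 41.88 kN/m, acting at H/3 = 1.367 m above the base.
Overturning moment M_o = P_a × H/3 = 41.88 × 1.367 = 57.23.
Resisting moment M_r = W × 1.45 = 238.1 × 1.45 = 345.2.
FS_overturning = M_r/M_o = 345.2/57.23 = 6.032.

6.03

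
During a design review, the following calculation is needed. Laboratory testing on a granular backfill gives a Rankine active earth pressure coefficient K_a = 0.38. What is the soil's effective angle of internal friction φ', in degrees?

K_a = tan²(45° − φ/2) ⇒ 45° − φ/2 = arctan(√0.38) = 31.65°.
φ = 2(45° − 31.65°) = 26.70°.

26.7°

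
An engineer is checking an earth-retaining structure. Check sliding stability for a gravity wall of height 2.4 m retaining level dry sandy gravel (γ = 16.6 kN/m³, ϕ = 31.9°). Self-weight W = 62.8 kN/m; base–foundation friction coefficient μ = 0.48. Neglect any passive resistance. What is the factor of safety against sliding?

2.04

K_a = tan²(45° − 31.9°/2) = 0.3085.
P_a = ½K_aγH² = 0.5×0.3085×16.6×2.4² = 14.75 kN/m, acting at H/3 = 0.8000 m above the base.
FS_sliding = μW / P_a = 0.48×62.8 / 14.75 = 2.044.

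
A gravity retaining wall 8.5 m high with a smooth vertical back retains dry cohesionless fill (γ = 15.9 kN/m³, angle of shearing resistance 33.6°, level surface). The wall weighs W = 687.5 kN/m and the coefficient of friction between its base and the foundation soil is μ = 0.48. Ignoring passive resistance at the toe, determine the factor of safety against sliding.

K_a = tan²(45° − 33.6°/2) = 0.2875.
P_a = ½K_aγH² = 0.5×0.2875×15.9×8.5² = 165.1 kN/m, acting at H/3 = 2.833 m above the base.
FS_sliding = μW / P_a = 0.48×687.5 / 165.1 = 1.998.

2.00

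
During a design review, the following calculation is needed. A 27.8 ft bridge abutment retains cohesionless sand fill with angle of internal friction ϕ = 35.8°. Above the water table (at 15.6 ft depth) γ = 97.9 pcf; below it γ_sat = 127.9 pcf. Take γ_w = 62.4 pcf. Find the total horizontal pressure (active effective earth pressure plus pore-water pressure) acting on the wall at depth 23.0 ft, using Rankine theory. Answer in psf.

K_a = (1 − sin φ)/(1 + sin φ) = 0.2619.
γ' = 127.9 − 62.4 = 65.50 pcf.
Effective vertical stress at 23.0 ft: σ'_v = 97.9×15.6 + 65.50×7.40 = 2012 psf.
σ'_h = K_a σ'_v = 0.2619 × 2012 = 526.9 psf; u = γ_w × 7.40 = 461.8 psf.
Total σ_h = 526.9 + 461.8 = 988.6 psf.

989 psf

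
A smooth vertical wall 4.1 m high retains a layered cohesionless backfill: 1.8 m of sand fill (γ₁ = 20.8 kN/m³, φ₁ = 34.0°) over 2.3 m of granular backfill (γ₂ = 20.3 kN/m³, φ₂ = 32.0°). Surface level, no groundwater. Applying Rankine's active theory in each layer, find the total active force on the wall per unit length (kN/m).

52.5 kN/m

K_a1 = tan²(45°−34.0°/2) = 0.2827; K_a2 = tan²(45°−32.0°/2) = 0.3073.
Layer 1: σ at base = K_a1 γ₁ h₁ = 10.58 kPa; P₁ = ½×10.58×1.8 = 9.526.
Layer 2: σ_v at top = γ₁h₁ = 37.44; σ_h top = K_a2×37.44 = 11.50; σ_h base = K_a2×(37.44+20.3×2.3) = 25.85.
P₂ = ½(11.50+25.85)×2.3 = 42.96. Total P_a = 9.526+42.96 = 52.48 kN/m.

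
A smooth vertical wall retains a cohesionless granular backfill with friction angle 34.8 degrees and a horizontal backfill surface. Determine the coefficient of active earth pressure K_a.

K_a = (1 − sin φ)/(1 + sin φ) = (1 − sin 34.8°)/(1 + sin 34.8°) = 0.2733.

0.273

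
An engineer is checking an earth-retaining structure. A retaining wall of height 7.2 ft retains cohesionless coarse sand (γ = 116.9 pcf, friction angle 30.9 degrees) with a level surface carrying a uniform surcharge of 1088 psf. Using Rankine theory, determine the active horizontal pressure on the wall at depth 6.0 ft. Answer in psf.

575 psf

K_a = (1 − sin φ)/(1 + sin φ) = 0.3214.
σ_v = γz + q = 116.9 × 6.0 + 1088 = 1789 psf.
σ_h = K_a σ_v = 0.3214 × 1789 = 575.1 psf.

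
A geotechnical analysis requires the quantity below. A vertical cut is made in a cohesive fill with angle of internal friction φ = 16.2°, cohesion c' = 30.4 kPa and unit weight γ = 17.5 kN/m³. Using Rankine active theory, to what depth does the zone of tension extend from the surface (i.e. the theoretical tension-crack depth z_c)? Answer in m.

4.63 m

K_a = tan²(45° − 16.2°/2) = 0.5637; √K_a = 0.7508.
The active pressure is zero where K_a γ z = 2c√K_a, so z_c = 2c/(γ√K_a) = 2×30.4/(17.5×0.7508) = 4.627 m.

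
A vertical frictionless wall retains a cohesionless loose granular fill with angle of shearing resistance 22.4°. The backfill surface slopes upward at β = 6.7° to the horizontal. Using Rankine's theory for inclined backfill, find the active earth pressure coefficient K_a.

K_a = cos β · (cos β − √(cos²β − cos²φ)) / (cos β + √(cos²β − cos²φ)).
cos β = 0.9932, cos φ = 0.9245, √(cos²β − cos²φ) = 0.3628.
K_a = 0.9932 × (0.9932 − 0.3628)/(0.9932 + 0.3628) = 0.4617.

0.462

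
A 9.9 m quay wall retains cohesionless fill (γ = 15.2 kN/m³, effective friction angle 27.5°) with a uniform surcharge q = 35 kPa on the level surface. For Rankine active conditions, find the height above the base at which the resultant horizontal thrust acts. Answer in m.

K_a = 0.3682.
Triangular part P₁ = ½K_aγH² = 274.3 at H/3 = 3.300 m; rectangular part P₂ = K_a q H = 127.6 at H/2 = 4.950 m.
ȳ = (P₁·3.300 + P₂·4.950)/(P₁+P₂) = 3.824 m.

3.82 m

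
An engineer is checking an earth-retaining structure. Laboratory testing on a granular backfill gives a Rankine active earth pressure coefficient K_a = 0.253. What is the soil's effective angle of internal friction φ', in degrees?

K_a = tan²(45° − φ/2) ⇒ 45° − φ/2 = arctan(√0.253) = 26.70°.
φ = 2(45° − 26.70°) = 36.60°.

36.6°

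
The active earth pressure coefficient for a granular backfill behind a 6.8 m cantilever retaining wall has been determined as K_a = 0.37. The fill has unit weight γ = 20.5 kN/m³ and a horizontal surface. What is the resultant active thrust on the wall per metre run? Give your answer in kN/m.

P = ½ K_a γ H² = 0.5 × 0.37 × 20.5 × 6.8² = 175.4 kN/m.

175 kN/m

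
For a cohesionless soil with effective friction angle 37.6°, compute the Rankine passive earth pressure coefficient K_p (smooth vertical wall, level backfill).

K_p = (1 + sin φ)/(1 − sin φ) = tan²(45° + 37.6°/2) = 4.130.

4.13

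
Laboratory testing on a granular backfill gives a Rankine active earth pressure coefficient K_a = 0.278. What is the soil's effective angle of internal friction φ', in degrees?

K_a = tan²(45° − φ/2) ⇒ 45° − φ/2 = arctan(√0.278) = 27.80°.
φ = 2(45° − 27.80°) = 34.40°.

34.4°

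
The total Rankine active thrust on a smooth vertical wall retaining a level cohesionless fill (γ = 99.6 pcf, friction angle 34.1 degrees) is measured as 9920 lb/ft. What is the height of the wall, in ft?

26.6 ft

K_a = 0.2815. P_a = ½ K_a γ H² ⇒ H = √(2P_a/(K_a γ)).
H = √(2×9920/(0.2815×99.6)) = 26.60 ft.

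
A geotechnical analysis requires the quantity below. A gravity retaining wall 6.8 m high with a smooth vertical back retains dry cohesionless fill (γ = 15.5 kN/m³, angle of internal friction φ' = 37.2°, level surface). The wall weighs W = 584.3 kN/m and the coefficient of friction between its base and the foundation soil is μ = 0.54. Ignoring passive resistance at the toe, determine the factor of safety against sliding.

K_a = tan²(45° − 37.2°/2) = 0.2464.
P_a = ½K_aγH² = 0.5×0.2464×15.5×6.8² = 88.31 kN/m, acting at H/3 = 2.267 m above the base.
FS_sliding = μW / P_a = 0.54×584.3 / 88.31 = 3.573.

3.57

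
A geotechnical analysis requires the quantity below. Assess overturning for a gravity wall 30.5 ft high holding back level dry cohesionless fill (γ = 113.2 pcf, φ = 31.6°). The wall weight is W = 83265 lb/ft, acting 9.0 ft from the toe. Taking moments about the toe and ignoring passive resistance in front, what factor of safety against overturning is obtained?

K_a = tan²(45° − 31.6°/2) = 0.3123.
P_a = ½K_aγH² = 0.5×0.3123×113.2×30.5² = 16450 lb/ft, acting at H/3 = 10.17 ft above the base.
Overturning moment M_o = P_a × H/3 = 16450 × 10.17 = 167200.
Resisting moment M_r = W × 9.0 = 83265 × 9.0 = 749400.
FS_overturning = M_r/M_o = 749400/167200 = 4.482.

4.48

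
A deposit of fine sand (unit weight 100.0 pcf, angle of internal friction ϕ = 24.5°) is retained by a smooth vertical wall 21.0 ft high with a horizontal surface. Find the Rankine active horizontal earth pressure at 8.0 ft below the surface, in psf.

K_a = (1 − sin φ)/(1 + sin φ) = 0.4137.
σ_h = K_a γ z = 0.4137 × 100.0 × 8.0 = 331.0 psf.

331 psf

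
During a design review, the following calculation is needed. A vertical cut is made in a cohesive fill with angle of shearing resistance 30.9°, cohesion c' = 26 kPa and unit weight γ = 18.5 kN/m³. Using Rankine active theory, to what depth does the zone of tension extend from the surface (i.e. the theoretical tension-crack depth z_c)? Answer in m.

4.96 m

K_a = tan²(45° − 30.9°/2) = 0.3214; √K_a = 0.5669.
The active pressure is zero where K_a γ z = 2c√K_a, so z_c = 2c/(γ√K_a) = 2×26/(18.5×0.5669) = 4.958 m.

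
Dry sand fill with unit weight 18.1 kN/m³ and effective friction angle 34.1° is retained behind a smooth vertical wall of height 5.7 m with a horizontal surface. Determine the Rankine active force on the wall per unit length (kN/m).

82.8 kN/m

K_a = tan²(45° − φ/2) = 0.2815.
P_a = ½ K_a γ H² = 0.5 × 0.2815 × 18.1 × 5.7² = 82.78 kN/m.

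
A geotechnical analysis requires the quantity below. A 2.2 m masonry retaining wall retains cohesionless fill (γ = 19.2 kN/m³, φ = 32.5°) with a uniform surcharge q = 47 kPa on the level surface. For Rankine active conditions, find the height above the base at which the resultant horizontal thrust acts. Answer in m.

0.986 m

K_a = 0.3010.
Triangular part P₁ = ½K_aγH² = 13.98 at H/3 = 0.7333 m; rectangular part P₂ = K_a q H = 31.12 at H/2 = 1.100 m.
ȳ = (P₁·0.7333 + P₂·1.100)/(P₁+P₂) = 0.9863 m.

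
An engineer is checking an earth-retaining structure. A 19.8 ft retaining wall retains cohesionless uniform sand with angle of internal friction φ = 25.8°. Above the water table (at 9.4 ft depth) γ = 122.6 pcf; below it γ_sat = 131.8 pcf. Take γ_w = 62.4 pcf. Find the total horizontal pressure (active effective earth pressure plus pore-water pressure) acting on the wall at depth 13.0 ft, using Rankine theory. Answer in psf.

776 psf

K_a = (1 − sin φ)/(1 + sin φ) = 0.3935.
γ' = 131.8 − 62.4 = 69.40 pcf.
Effective vertical stress at 13.0 ft: σ'_v = 122.6×9.4 + 69.40×3.60 = 1402 psf.
σ'_h = K_a σ'_v = 0.3935 × 1402 = 551.8 psf; u = γ_w × 3.60 = 224.6 psf.
Total σ_h = 551.8 + 224.6 = 776.4 psf.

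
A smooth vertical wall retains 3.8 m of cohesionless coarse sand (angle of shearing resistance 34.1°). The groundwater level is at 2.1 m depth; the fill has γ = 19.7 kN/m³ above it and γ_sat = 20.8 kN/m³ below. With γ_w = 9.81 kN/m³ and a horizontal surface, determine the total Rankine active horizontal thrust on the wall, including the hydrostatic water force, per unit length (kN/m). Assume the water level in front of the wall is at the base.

50.7 kN/m

K_a = tan²(45° − φ/2) = 0.2815.
γ' = 20.8 − 9.81 = 10.99 kN/m³. Depth below WT = 1.7 m.
σ'_h at WT = K_a γ d_w = 11.65 kPa; at base = 11.65 + K_a γ' × 1.7 = 16.91 kPa.
P₁ (0–2.1 m) = ½×11.65×2.1 = 12.23. P₂ (2.1–3.8 m) = ½(11.65+16.91)×1.7 = 24.27.
P_w = ½ γ_w h₂² = 0.5×9.81×1.7² = 14.18. Total = 12.23+24.27+14.18 = 50.67 kN/m.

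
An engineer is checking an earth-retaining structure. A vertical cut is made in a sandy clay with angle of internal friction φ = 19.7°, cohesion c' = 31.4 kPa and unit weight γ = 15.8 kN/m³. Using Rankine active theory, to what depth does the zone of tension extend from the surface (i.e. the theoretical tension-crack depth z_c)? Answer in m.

K_a = tan²(45° − 19.7°/2) = 0.4958; √K_a = 0.7041.
The active pressure is zero where K_a γ z = 2c√K_a, so z_c = 2c/(γ√K_a) = 2×31.4/(15.8×0.7041) = 5.645 m.

5.64 m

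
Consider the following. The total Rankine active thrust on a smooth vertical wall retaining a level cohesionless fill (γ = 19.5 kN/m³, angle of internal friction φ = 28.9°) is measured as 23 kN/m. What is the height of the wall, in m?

2.60 m

K_a = 0.3484. P_a = ½ K_a γ H² ⇒ H = √(2P_a/(K_a γ)).
H = √(2×23/(0.3484×19.5)) = 2.602 m.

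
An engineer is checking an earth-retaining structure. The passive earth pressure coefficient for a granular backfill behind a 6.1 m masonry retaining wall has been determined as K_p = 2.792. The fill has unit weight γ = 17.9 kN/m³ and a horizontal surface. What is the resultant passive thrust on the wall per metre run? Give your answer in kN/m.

930 kN/m

P = ½ K_p γ H² = 0.5 × 2.792 × 17.9 × 6.1² = 929.8 kN/m.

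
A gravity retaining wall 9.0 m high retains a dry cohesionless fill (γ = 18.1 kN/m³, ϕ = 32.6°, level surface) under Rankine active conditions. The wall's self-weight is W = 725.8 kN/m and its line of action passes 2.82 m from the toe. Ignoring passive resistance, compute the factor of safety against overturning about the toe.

3.11

K_a = tan²(45° − 32.6°/2) = 0.2997.
P_a = ½K_aγH² = 0.5×0.2997×18.1×9.0² = 219.7 kN/m, acting at H/3 = 3.000 m above the base.
Overturning moment M_o = P_a × H/3 = 219.7 × 3.000 = 659.2.
Resisting moment M_r = W × 2.82 = 725.8 × 2.82 = 2047.
FS_overturning = M_r/M_o = 2047/659.2 = 3.105.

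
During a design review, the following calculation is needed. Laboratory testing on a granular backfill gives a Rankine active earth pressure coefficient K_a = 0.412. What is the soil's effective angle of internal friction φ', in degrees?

24.6°

K_a = tan²(45° − φ/2) ⇒ 45° − φ/2 = arctan(√0.412) = 32.70°.
φ = 2(45° − 32.70°) = 24.61°.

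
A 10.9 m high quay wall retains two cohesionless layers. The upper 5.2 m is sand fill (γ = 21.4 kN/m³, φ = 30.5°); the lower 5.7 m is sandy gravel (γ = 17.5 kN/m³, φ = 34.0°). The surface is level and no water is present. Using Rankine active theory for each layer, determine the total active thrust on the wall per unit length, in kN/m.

354 kN/m

K_a1 = tan²(45°−30.5°/2) = 0.3267; K_a2 = tan²(45°−34.0°/2) = 0.2827.
Layer 1: σ at base = K_a1 γ₁ h₁ = 36.35 kPa; P₁ = ½×36.35×5.2 = 94.51.
Layer 2: σ_v at top = γ₁h₁ = 111.3; σ_h top = K_a2×111.3 = 31.46; σ_h base = K_a2×(111.3+17.5×5.7) = 59.66.
P₂ = ½(31.46+59.66)×5.7 = 259.7. Total P_a = 94.51+259.7 = 354.2 kN/m.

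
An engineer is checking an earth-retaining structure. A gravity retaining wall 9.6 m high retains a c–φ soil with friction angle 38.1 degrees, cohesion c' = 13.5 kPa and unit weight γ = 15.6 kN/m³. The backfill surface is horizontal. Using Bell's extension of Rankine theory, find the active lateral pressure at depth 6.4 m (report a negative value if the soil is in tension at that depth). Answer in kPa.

K_a = (1 − sin φ)/(1 + sin φ) = 0.2368.
σ_a = K_a γ z − 2c√K_a = 0.2368×15.6×6.4 − 2×13.5×0.4867 = 10.51 kPa.

10.5 kPa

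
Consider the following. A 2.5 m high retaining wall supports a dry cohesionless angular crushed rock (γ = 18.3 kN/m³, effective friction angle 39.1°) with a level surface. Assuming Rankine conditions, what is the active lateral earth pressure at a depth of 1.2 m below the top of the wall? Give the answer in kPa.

K_a = (1 − sin φ)/(1 + sin φ) = 0.2265.
σ_h = K_a γ z = 0.2265 × 18.3 × 1.2 = 4.974 kPa.

4.97 kPa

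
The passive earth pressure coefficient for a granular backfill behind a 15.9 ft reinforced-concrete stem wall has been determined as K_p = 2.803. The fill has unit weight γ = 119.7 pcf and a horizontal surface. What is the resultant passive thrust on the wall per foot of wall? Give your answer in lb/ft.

P = ½ K_p γ H² = 0.5 × 2.803 × 119.7 × 15.9² = 42410 lb/ft.

42400 lb/ft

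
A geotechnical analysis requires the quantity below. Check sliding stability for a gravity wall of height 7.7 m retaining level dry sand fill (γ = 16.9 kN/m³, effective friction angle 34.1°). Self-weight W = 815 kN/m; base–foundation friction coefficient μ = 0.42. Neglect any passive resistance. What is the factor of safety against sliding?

2.43

K_a = tan²(45° − 34.1°/2) = 0.2815.
P_a = ½K_aγH² = 0.5×0.2815×16.9×7.7² = 141.0 kN/m, acting at H/3 = 2.567 m above the base.
FS_sliding = μW / P_a = 0.42×815 / 141.0 = 2.427.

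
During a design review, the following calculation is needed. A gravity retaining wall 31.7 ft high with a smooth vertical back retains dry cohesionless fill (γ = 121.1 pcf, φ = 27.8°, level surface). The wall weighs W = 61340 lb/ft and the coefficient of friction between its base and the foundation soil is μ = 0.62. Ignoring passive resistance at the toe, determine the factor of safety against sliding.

K_a = tan²(45° − 27.8°/2) = 0.3639.
P_a = ½K_aγH² = 0.5×0.3639×121.1×31.7² = 22140 lb/ft, acting at H/3 = 10.57 ft above the base.
FS_sliding = μW / P_a = 0.62×61340 / 22140 = 1.718.

1.72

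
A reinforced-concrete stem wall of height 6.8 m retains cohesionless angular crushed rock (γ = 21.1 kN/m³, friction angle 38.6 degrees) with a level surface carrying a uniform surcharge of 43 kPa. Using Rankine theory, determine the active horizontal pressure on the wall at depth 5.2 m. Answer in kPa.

35.4 kPa

K_a = (1 − sin φ)/(1 + sin φ) = 0.2316.
σ_v = γz + q = 21.1 × 5.2 + 43 = 152.7 kPa.
σ_h = K_a σ_v = 0.2316 × 152.7 = 35.37 kPa.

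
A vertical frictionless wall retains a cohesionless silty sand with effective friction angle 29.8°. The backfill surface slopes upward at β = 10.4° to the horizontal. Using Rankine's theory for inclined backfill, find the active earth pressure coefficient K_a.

0.354

K_a = cos β · (cos β − √(cos²β − cos²φ)) / (cos β + √(cos²β − cos²φ)).
cos β = 0.9836, cos φ = 0.8678, √(cos²β − cos²φ) = 0.4630.
K_a = 0.9836 × (0.9836 − 0.4630)/(0.9836 + 0.4630) = 0.3539.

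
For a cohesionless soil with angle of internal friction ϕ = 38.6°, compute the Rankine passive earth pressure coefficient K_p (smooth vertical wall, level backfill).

4.32

K_p = (1 + sin φ)/(1 − sin φ) = tan²(45° + 38.6°/2) = 4.317.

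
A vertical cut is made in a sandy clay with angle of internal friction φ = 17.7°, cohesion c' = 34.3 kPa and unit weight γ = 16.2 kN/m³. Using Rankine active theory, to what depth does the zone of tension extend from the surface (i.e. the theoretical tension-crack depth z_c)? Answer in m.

5.80 m

K_a = tan²(45° − 17.7°/2) = 0.5337; √K_a = 0.7306.
The active pressure is zero where K_a γ z = 2c√K_a, so z_c = 2c/(γ√K_a) = 2×34.3/(16.2×0.7306) = 5.796 m.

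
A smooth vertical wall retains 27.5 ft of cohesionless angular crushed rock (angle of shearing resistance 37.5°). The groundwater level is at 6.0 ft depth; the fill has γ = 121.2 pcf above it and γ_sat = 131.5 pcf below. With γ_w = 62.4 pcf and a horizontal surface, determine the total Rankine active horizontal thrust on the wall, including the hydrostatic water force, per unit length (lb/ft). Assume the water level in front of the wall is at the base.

K_a = tan²(45° − φ/2) = 0.2432.
γ' = 131.5 − 62.4 = 69.10 pcf. Depth below WT = 21.5 ft.
σ'_h at WT = K_a γ d_w = 176.8 psf; at base = 176.8 + K_a γ' × 21.5 = 538.1 psf.
P₁ (0–6.0 ft) = ½×176.8×6.0 = 530.5. P₂ (6.0–27.5 ft) = ½(176.8+538.1)×21.5 = 7686.
P_w = ½ γ_w h₂² = 0.5×62.4×21.5² = 14420. Total = 530.5+7686+14420 = 22640 lb/ft.

22600 lb/ft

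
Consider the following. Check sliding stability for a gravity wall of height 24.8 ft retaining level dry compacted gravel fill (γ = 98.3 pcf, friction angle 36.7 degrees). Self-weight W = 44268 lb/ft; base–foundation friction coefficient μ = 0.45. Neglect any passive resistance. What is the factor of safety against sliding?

K_a = tan²(45° − 36.7°/2) = 0.2519.
P_a = ½K_aγH² = 0.5×0.2519×98.3×24.8² = 7613 lb/ft, acting at H/3 = 8.267 ft above the base.
FS_sliding = μW / P_a = 0.45×44268 / 7613 = 2.616.

2.62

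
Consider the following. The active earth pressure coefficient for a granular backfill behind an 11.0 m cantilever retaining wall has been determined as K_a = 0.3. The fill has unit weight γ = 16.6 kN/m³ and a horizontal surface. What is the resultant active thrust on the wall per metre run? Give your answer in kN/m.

301 kN/m

P = ½ K_a γ H² = 0.5 × 0.3 × 16.6 × 11.0² = 301.3 kN/m.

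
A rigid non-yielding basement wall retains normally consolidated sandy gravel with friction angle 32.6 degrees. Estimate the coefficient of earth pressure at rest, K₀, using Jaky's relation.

K₀ = 1 − sin φ' = 1 − sin 32.6° = 0.4612.

0.461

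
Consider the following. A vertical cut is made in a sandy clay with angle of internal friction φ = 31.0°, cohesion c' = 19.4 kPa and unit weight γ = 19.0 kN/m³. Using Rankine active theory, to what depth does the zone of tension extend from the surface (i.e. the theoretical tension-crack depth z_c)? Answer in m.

K_a = tan²(45° − 31.0°/2) = 0.3201; √K_a = 0.5658.
The active pressure is zero where K_a γ z = 2c√K_a, so z_c = 2c/(γ√K_a) = 2×19.4/(19.0×0.5658) = 3.609 m.

3.61 m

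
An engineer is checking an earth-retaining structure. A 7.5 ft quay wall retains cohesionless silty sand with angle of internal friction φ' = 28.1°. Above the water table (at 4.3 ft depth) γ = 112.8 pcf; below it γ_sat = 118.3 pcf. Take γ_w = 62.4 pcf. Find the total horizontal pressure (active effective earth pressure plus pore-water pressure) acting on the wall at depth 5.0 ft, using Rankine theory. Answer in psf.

232 psf

K_a = (1 − sin φ)/(1 + sin φ) = 0.3596.
γ' = 118.3 − 62.4 = 55.90 pcf.
Effective vertical stress at 5.0 ft: σ'_v = 112.8×4.3 + 55.90×0.700 = 524.2 psf.
σ'_h = K_a σ'_v = 0.3596 × 524.2 = 188.5 psf; u = γ_w × 0.700 = 43.68 psf.
Total σ_h = 188.5 + 43.68 = 232.2 psf.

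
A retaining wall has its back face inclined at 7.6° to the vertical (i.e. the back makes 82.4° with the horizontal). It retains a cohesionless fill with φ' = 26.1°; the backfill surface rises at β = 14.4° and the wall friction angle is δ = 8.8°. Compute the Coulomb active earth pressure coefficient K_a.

K_a = sin²(α+φ) / [sin²α · sin(α−δ) · (1 + √{sin(φ+δ)sin(φ−β) / (sin(α−δ)sin(α+β))})²].
With α = 82.4°, φ = 26.1°, δ = 8.8°, β = 14.4°: K_a = 0.5243.

0.524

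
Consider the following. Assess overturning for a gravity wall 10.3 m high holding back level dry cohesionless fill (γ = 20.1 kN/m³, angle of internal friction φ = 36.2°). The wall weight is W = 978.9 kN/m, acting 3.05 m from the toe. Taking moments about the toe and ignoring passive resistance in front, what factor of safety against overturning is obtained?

3.17

K_a = tan²(45° − 36.2°/2) = 0.2574.
P_a = ½K_aγH² = 0.5×0.2574×20.1×10.3² = 274.4 kN/m, acting at H/3 = 3.433 m above the base.
Overturning moment M_o = P_a × H/3 = 274.4 × 3.433 = 942.2.
Resisting moment M_r = W × 3.05 = 978.9 × 3.05 = 2986.
FS_overturning = M_r/M_o = 2986/942.2 = 3.169.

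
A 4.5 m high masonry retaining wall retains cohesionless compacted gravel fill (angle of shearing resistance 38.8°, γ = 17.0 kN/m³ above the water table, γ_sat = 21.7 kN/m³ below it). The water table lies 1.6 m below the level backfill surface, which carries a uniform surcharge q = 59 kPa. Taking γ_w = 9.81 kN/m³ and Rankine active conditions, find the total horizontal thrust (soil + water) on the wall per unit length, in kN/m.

137 kN/m

K_a = tan²(45° − φ/2) = 0.2296.
γ' = 21.7 − 9.81 = 11.89 kN/m³. h₂ = H − d_w = 2.9 m.
σ'_h: at surface K_a·q = 13.54; at WT K_a(q+γd_w) = 19.79; at base K_a(q+γd_w+γ'h₂) = 27.70 kPa.
P₁ = ½(13.54+19.79)×1.6 = 26.67; P₂ = ½(19.79+27.70)×2.9 = 68.86; P_w = ½γ_w h₂² = 41.25.
Total = 26.67+68.86+41.25 = 136.8 kN/m.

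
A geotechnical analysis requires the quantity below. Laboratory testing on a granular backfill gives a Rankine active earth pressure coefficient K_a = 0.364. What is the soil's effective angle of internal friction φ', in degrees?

K_a = tan²(45° − φ/2) ⇒ 45° − φ/2 = arctan(√0.364) = 31.10°.
φ = 2(45° − 31.10°) = 27.79°.

27.8°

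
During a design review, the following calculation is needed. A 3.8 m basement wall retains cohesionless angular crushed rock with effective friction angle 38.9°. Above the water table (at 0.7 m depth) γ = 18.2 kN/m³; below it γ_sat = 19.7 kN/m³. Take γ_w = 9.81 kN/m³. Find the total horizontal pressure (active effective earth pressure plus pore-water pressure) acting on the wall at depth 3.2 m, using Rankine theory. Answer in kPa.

K_a = (1 − sin φ)/(1 + sin φ) = 0.2285.
γ' = 19.7 − 9.81 = 9.890 kN/m³.
Effective vertical stress at 3.2 m: σ'_v = 18.2×0.7 + 9.890×2.50 = 37.46 kPa.
σ'_h = K_a σ'_v = 0.2285 × 37.46 = 8.562 kPa; u = γ_w × 2.50 = 24.53 kPa.
Total σ_h = 8.562 + 24.53 = 33.09 kPa.

33.1 kPa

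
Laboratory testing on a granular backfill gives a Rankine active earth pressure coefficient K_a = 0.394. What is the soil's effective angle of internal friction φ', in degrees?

25.8°

K_a = tan²(45° − φ/2) ⇒ 45° − φ/2 = arctan(√0.394) = 32.12°.
φ = 2(45° − 32.12°) = 25.77°.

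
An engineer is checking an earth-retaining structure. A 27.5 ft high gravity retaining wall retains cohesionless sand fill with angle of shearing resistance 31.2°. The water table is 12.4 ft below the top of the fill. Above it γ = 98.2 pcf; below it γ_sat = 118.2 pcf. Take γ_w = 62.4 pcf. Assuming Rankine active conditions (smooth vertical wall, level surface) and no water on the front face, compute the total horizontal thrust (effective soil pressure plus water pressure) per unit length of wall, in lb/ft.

K_a = tan²(45° − φ/2) = 0.3175.
γ' = 118.2 − 62.4 = 55.80 pcf. Depth below WT = 15.1 ft.
σ'_h at WT = K_a γ d_w = 386.6 psf; at base = 386.6 + K_a γ' × 15.1 = 654.1 psf.
P₁ (0–12.4 ft) = ½×386.6×12.4 = 2397. P₂ (12.4–27.5 ft) = ½(386.6+654.1)×15.1 = 7858.
P_w = ½ γ_w h₂² = 0.5×62.4×15.1² = 7114. Total = 2397+7858+7114 = 17370 lb/ft.

17400 lb/ft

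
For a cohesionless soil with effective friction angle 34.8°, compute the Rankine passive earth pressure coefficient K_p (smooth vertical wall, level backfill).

3.66

K_p = (1 + sin φ)/(1 − sin φ) = tan²(45° + 34.8°/2) = 3.659.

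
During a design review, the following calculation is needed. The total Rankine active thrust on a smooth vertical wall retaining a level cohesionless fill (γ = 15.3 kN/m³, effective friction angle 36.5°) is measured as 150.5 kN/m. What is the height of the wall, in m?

8.80 m

K_a = 0.2541. P_a = ½ K_a γ H² ⇒ H = √(2P_a/(K_a γ)).
H = √(2×150.5/(0.2541×15.3)) = 8.800 m.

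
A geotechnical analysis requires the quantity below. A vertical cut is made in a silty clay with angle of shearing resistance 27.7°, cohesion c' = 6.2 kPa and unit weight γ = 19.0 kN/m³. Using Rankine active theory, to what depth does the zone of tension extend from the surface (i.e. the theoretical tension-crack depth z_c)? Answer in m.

1.08 m

K_a = tan²(45° − 27.7°/2) = 0.3653; √K_a = 0.6044.
The active pressure is zero where K_a γ z = 2c√K_a, so z_c = 2c/(γ√K_a) = 2×6.2/(19.0×0.6044) = 1.080 m.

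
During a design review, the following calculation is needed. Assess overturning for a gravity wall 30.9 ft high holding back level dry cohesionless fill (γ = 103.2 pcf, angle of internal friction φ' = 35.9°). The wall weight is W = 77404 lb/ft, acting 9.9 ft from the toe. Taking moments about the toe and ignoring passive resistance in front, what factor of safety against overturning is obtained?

K_a = tan²(45° − 35.9°/2) = 0.2607.
P_a = ½K_aγH² = 0.5×0.2607×103.2×30.9² = 12850 lb/ft, acting at H/3 = 10.30 ft above the base.
Overturning moment M_o = P_a × H/3 = 12850 × 10.30 = 132300.
Resisting moment M_r = W × 9.9 = 77404 × 9.9 = 766300.
FS_overturning = M_r/M_o = 766300/132300 = 5.791.

5.79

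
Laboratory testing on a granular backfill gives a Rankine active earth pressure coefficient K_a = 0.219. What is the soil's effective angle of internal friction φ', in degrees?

39.8°

K_a = tan²(45° − φ/2) ⇒ 45° − φ/2 = arctan(√0.219) = 25.08°.
φ = 2(45° − 25.08°) = 39.84°.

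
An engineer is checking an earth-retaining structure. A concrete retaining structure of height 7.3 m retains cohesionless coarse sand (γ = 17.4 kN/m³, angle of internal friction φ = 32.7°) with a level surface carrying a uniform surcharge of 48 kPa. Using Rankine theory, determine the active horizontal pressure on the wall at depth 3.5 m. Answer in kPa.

32.5 kPa

K_a = (1 − sin φ)/(1 + sin φ) = 0.2985.
σ_v = γz + q = 17.4 × 3.5 + 48 = 108.9 kPa.
σ_h = K_a σ_v = 0.2985 × 108.9 = 32.51 kPa.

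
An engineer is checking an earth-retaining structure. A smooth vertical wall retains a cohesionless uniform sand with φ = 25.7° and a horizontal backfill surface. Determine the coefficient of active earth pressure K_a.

0.395

K_a = (1 − sin φ)/(1 + sin φ) = (1 − sin 25.7°)/(1 + sin 25.7°) = 0.3950.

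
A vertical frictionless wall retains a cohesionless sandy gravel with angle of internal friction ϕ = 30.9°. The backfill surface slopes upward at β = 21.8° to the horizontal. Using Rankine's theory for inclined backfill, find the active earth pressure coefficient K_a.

K_a = cos β · (cos β − √(cos²β − cos²φ)) / (cos β + √(cos²β − cos²φ)).
cos β = 0.9285, cos φ = 0.8581, √(cos²β − cos²φ) = 0.3547.
K_a = 0.9285 × (0.9285 − 0.3547)/(0.9285 + 0.3547) = 0.4152.

0.415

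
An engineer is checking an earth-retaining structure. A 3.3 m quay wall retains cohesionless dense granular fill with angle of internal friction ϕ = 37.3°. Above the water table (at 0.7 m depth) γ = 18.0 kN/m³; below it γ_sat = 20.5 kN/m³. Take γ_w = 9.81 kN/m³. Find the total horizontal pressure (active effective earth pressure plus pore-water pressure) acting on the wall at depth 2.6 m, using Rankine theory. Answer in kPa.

K_a = (1 − sin φ)/(1 + sin φ) = 0.2453.
γ' = 20.5 − 9.81 = 10.69 kN/m³.
Effective vertical stress at 2.6 m: σ'_v = 18.0×0.7 + 10.69×1.90 = 32.91 kPa.
σ'_h = K_a σ'_v = 0.2453 × 32.91 = 8.074 kPa; u = γ_w × 1.90 = 18.64 kPa.
Total σ_h = 8.074 + 18.64 = 26.71 kPa.

26.7 kPa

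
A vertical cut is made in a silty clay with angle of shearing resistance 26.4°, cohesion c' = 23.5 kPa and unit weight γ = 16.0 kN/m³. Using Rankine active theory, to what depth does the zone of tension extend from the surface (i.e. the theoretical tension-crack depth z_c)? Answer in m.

4.74 m

K_a = tan²(45° − 26.4°/2) = 0.3844; √K_a = 0.6200.
The active pressure is zero where K_a γ z = 2c√K_a, so z_c = 2c/(γ√K_a) = 2×23.5/(16.0×0.6200) = 4.738 m.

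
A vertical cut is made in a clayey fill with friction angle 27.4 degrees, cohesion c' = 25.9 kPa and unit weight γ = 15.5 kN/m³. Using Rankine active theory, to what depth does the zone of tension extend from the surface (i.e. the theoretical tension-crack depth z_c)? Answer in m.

K_a = tan²(45° − 27.4°/2) = 0.3697; √K_a = 0.6080.
The active pressure is zero where K_a γ z = 2c√K_a, so z_c = 2c/(γ√K_a) = 2×25.9/(15.5×0.6080) = 5.497 m.

5.50 m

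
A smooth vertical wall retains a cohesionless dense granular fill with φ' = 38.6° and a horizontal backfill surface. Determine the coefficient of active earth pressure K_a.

K_a = tan²(45° − φ/2) = tan²(25.70°) = 0.2316.

0.232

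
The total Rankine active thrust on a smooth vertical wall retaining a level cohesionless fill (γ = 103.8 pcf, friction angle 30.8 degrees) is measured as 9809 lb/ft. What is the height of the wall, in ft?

24.2 ft

K_a = 0.3227. P_a = ½ K_a γ H² ⇒ H = √(2P_a/(K_a γ)).
H = √(2×9809/(0.3227×103.8)) = 24.20 ft.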